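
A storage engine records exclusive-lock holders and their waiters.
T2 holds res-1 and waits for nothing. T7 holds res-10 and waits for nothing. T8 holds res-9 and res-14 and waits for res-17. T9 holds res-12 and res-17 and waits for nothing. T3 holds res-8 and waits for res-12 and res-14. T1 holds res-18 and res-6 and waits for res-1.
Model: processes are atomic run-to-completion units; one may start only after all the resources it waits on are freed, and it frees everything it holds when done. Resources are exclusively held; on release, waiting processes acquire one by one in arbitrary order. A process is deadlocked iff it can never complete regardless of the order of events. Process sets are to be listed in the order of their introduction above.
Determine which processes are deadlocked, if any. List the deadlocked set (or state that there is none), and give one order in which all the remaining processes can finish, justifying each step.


The deadlocked set is empty.
Key observation: no waiting chain loops back on itself — every chain ends at a process that waits on nothing, so everyone eventually runs.
A valid finishing order for the others: T9, T8, T3, T2, T7, T1.
Walking it through:
  run T9 (it waits on nothing); releases res-12 and res-17
  run T8 (all its waits — res-17 — are resolved); releases res-9 and res-14
  run T3 (all its waits — res-12 and res-14 — are resolved); releases res-8
  run T2 (it waits on nothing); releases res-1
  run T7 (it waits on nothing); releases res-10
  run T1 (all its waits — res-1 — are resolved); releases res-18 and res-6


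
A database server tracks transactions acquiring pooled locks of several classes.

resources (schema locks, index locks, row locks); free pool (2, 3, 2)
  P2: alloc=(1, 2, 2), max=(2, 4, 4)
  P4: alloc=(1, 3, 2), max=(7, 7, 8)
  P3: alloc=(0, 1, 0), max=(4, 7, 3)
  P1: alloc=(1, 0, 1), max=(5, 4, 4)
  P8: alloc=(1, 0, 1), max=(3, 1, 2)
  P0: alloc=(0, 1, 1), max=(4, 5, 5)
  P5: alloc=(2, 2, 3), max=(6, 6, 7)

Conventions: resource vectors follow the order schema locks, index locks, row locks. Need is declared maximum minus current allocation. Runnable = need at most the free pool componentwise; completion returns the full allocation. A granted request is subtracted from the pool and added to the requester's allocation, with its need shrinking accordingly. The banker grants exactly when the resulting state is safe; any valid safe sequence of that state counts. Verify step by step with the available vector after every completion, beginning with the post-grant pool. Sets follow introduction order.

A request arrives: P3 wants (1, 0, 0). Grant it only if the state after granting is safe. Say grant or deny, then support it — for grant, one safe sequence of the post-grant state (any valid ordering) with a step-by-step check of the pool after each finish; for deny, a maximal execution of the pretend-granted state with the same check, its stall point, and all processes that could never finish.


DENY. Granting would leave the state unsafe.
Key observation: after P2, P8 the pool peaks at (3, 5, 5), and each blocked process is short somewhere: P4 on schema locks, row locks; P3 on index locks; P1 on schema locks; P0 on schema locks; P5 on schema locks.
After a pretend grant, a maximal execution: P2, P8 — then nothing else fits. Step-by-step check:
  pool = (1, 3, 2)
  P2: need (1, 2, 2) fits (1, 3, 2); releases (1, 2, 2), pool now (2, 5, 4)
  P8: need (2, 1, 1) fits (2, 5, 4); releases (1, 0, 1), pool now (3, 5, 5)
  P4 still needs (6, 4, 6) but only (3, 5, 5) is free — short on schema locks and row locks
  P3 still needs (3, 6, 3) but only (3, 5, 5) is free — short on index locks
  P1 still needs (4, 4, 3) but only (3, 5, 5) is free — short on schema locks
  P0 still needs (4, 4, 4) but only (3, 5, 5) is free — short on schema locks
  P5 still needs (4, 4, 4) but only (3, 5, 5) is free — short on schema locks
Post-grant, the permanently blocked set is P4, P3, P1, P0 and P5.


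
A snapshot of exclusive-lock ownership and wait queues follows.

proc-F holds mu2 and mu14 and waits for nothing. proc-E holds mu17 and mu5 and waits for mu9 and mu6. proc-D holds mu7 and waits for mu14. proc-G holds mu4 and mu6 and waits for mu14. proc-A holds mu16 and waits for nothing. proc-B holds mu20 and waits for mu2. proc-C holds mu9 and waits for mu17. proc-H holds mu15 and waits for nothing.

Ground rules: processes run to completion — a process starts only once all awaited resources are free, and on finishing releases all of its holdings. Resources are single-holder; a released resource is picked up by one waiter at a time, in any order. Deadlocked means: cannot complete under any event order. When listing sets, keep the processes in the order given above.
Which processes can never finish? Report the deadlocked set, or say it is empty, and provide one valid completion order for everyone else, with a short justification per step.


Deadlocked set: proc-E and proc-C.
Key observation: the waits loop around proc-E -> proc-C -> proc-E with no way out; no other process is dragged down with it.
One completion order for the rest: proc-A, proc-H, proc-F, proc-B, proc-G, proc-D.
Step-by-step check:
  proc-A waits on nothing -> runs at once and releases mu16
  proc-H waits on nothing -> runs at once and releases mu15
  proc-F waits on nothing -> runs at once and releases mu2 and mu14
  run proc-B (all its waits — mu2 — are resolved); releases mu20
  run proc-G (all its waits — mu14 — are resolved); releases mu4 and mu6
  run proc-D (all its waits — mu14 — are resolved); releases mu7


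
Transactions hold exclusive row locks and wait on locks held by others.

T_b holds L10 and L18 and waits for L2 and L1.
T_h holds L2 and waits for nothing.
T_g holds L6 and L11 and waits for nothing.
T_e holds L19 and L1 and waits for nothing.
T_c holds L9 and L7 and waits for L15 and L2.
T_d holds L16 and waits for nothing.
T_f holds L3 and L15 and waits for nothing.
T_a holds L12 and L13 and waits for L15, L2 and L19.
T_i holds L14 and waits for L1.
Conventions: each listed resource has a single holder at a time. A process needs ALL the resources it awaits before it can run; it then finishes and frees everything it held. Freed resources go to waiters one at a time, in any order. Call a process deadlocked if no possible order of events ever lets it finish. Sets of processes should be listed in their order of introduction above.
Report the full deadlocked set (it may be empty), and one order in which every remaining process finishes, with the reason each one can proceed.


No process is deadlocked.
Key observation: although several processes wait, no cycle exists — each chain bottoms out at a free runner.
The rest can finish in the order T_f, T_e, T_h, T_c, T_b, T_i, T_g, T_a, T_d.
Check, step by step:
  T_f waits on nothing -> runs at once and releases L3 and L15
  T_e waits on nothing -> runs at once and releases L19 and L1
  T_h waits on nothing -> runs at once and releases L2
  T_c waits on L15 and L2 — all released -> runs and releases L9 and L7
  T_b waits on L2 and L1 — all released -> runs and releases L10 and L18
  T_i waits on L1 — all released -> runs and releases L14
  T_g waits on nothing -> runs at once and releases L6 and L11
  T_a waits on L15, L2 and L19 — all released -> runs and releases L12 and L13
  T_d waits on nothing -> runs at once and releases L16


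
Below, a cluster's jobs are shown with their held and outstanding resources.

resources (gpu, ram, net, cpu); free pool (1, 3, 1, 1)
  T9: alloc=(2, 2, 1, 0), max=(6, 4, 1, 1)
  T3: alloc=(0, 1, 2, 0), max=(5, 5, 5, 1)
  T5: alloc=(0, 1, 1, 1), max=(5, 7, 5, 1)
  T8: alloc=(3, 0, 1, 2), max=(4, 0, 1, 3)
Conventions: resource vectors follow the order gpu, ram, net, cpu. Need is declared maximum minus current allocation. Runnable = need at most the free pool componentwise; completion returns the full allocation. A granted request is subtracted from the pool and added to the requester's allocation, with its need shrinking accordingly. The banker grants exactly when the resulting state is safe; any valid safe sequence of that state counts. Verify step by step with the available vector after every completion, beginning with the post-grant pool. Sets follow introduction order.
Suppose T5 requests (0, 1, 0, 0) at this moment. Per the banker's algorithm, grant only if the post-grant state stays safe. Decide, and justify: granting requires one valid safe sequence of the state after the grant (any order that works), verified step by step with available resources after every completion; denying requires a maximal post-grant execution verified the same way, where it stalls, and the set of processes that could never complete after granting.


GRANT. The post-grant state is safe; one safe sequence: T8, T9, T3, T5.
Key observation: after the grant the pool drops to (1, 2, 1, 1), which still lets T8 finish first and unwind the rest.
Step-by-step check of the post-grant state:
  pool = (1, 2, 1, 1)
  T8: need (1, 0, 0, 1) fits (1, 2, 1, 1); releases (3, 0, 1, 2), pool now (4, 2, 2, 3)
  T9: need (4, 2, 0, 1) fits (4, 2, 2, 3); releases (2, 2, 1, 0), pool now (6, 4, 3, 3)
  T3: need (5, 4, 3, 1) fits (6, 4, 3, 3); releases (0, 1, 2, 0), pool now (6, 5, 5, 3)
  T5: need (5, 5, 4, 0) fits (6, 5, 5, 3); releases (0, 2, 1, 1), pool now (6, 7, 6, 4)


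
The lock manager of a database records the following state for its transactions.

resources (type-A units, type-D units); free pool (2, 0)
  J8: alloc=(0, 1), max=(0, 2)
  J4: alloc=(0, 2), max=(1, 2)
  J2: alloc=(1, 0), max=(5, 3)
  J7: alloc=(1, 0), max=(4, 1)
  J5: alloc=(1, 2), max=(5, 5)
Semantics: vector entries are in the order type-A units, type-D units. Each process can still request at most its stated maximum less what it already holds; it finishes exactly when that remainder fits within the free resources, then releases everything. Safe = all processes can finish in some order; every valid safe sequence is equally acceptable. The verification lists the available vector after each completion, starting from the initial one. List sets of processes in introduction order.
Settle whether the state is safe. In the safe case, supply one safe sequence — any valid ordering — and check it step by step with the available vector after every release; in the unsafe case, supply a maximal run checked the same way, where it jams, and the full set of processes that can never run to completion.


The state is UNSAFE.
Key observation: once J4, J8 finish, the pool peaks at (2, 3) — and every remaining process still needs more type-A units than that.
Going as far as possible: J4, J8; after that, nothing fits. Step-by-step check:
  pool = (2, 0)
  run J4 (needs (1, 0), free (2, 0)); after release of (0, 2) the pool is (2, 2)
  run J8 (needs (0, 1), free (2, 2)); after release of (0, 1) the pool is (2, 3)
  blocked: J2 wants (4, 3), pool (2, 3) — not enough type-A units
  blocked: J7 wants (3, 1), pool (2, 3) — not enough type-A units
  blocked: J5 wants (4, 3), pool (2, 3) — not enough type-A units
Never able to finish: J2, J7 and J5.


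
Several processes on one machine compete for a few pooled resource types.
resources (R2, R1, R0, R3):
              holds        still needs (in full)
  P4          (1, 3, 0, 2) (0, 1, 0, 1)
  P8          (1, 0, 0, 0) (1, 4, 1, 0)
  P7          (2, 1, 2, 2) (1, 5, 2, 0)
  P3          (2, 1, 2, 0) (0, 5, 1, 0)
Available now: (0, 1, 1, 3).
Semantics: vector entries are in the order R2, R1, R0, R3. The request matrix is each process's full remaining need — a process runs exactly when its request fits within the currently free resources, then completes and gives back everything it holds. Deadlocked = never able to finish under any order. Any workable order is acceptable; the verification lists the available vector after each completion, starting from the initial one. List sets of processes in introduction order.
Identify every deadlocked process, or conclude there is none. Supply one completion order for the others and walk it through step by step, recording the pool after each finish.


Deadlocked set: P7 and P3.
Key observation: the pool after P4, P8 is (2, 4, 1, 5); every surviving request exceeds it in R1, so progress ends there.
The rest can finish in the order P4, P8. Verifying each step:
  pool = (0, 1, 1, 3)
  P4 needs (0, 1, 0, 1) <= (0, 1, 1, 3) -> finishes; pool += (1, 3, 0, 2) = (1, 4, 1, 5)
  P8 needs (1, 4, 1, 0) <= (1, 4, 1, 5) -> finishes; pool += (1, 0, 0, 0) = (2, 4, 1, 5)
The blocked processes can never fit:
  blocked: P7 wants (1, 5, 2, 0), pool (2, 4, 1, 5) — not enough R1 and R0
  blocked: P3 wants (0, 5, 1, 0), pool (2, 4, 1, 5) — not enough R1


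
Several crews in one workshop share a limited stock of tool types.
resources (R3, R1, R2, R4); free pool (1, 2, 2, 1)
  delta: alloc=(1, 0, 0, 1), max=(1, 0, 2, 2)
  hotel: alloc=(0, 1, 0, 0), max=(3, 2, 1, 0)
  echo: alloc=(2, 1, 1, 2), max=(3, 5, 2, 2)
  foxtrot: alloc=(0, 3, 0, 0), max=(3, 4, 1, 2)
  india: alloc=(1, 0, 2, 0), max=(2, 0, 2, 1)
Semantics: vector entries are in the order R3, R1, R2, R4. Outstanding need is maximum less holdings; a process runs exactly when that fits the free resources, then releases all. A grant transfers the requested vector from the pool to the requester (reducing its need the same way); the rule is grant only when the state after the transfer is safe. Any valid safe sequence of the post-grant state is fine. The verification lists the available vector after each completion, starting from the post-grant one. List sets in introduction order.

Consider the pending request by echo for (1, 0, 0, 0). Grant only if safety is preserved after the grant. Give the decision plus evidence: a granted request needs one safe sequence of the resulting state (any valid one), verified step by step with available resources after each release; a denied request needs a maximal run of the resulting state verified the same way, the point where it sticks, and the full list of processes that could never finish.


DENY. Granting would leave the state unsafe.
Key observation: after delta, india the pool peaks at (2, 2, 4, 2), and each blocked process is short somewhere: hotel on R3; echo on R1; foxtrot on R3.
Pretend the grant happened; the run delta, india goes as far as possible. Verifying each step:
  pool = (0, 2, 2, 1)
  delta: need (0, 0, 2, 1) fits (0, 2, 2, 1); releases (1, 0, 0, 1), pool now (1, 2, 2, 2)
  india: need (1, 0, 0, 1) fits (1, 2, 2, 2); releases (1, 0, 2, 0), pool now (2, 2, 4, 2)
  hotel cannot run: need (3, 1, 1, 0) vs free (2, 2, 4, 2) (insufficient R3)
  echo cannot run: need (0, 4, 1, 0) vs free (2, 2, 4, 2) (insufficient R1)
  foxtrot cannot run: need (3, 1, 1, 2) vs free (2, 2, 4, 2) (insufficient R3)
Had the request been granted, hotel, echo and foxtrot could never finish.


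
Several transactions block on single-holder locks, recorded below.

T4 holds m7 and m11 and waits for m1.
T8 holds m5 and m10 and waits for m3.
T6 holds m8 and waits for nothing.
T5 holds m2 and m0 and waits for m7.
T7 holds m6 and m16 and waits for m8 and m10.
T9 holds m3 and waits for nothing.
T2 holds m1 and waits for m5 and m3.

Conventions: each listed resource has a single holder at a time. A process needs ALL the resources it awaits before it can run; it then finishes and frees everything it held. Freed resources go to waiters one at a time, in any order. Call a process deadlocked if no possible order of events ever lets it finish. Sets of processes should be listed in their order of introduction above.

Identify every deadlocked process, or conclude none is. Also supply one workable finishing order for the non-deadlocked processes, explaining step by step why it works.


No process is deadlocked.
Key observation: the wait relation is loop-free; peeling off processes with no waits unwinds the whole state.
One completion order for the rest: T9, T6, T8, T2, T4, T5, T7.
Step-by-step check:
  run T9 (it waits on nothing); releases m3
  run T6 (it waits on nothing); releases m8
  run T8 (all its waits — m3 — are resolved); releases m5 and m10
  run T2 (all its waits — m5 and m3 — are resolved); releases m1
  run T4 (all its waits — m1 — are resolved); releases m7 and m11
  run T5 (all its waits — m7 — are resolved); releases m2 and m0
  run T7 (all its waits — m8 and m10 — are resolved); releases m6 and m16


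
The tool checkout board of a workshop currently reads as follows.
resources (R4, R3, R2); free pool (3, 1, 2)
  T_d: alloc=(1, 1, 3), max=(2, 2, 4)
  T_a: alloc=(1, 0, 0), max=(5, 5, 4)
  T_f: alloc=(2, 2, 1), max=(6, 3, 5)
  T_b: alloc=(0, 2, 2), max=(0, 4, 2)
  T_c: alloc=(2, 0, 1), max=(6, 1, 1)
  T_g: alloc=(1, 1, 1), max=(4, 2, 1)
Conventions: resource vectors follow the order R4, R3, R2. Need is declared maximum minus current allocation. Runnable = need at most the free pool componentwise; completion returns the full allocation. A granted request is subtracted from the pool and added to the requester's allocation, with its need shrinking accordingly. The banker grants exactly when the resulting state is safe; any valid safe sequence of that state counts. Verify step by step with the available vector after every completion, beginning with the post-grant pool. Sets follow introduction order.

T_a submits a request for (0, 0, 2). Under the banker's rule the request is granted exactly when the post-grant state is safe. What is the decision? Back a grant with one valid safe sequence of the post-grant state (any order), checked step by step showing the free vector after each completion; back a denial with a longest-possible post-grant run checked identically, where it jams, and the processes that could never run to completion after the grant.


GRANT. The post-grant state is safe; one safe sequence: T_g, T_d, T_b, T_a, T_f, T_c.
Key observation: post-grant, (3, 1, 0) remains, and an order beginning with T_g completes everyone.
Step-by-step check of the post-grant state:
  pool = (3, 1, 0)
  run T_g (needs (3, 1, 0), free (3, 1, 0)); after release of (1, 1, 1) the pool is (4, 2, 1)
  run T_d (needs (1, 1, 1), free (4, 2, 1)); after release of (1, 1, 3) the pool is (5, 3, 4)
  run T_b (needs (0, 2, 0), free (5, 3, 4)); after release of (0, 2, 2) the pool is (5, 5, 6)
  run T_a (needs (4, 5, 2), free (5, 5, 6)); after release of (1, 0, 2) the pool is (6, 5, 8)
  run T_f (needs (4, 1, 4), free (6, 5, 8)); after release of (2, 2, 1) the pool is (8, 7, 9)
  run T_c (needs (4, 1, 0), free (8, 7, 9)); after release of (2, 0, 1) the pool is (10, 7, 10)


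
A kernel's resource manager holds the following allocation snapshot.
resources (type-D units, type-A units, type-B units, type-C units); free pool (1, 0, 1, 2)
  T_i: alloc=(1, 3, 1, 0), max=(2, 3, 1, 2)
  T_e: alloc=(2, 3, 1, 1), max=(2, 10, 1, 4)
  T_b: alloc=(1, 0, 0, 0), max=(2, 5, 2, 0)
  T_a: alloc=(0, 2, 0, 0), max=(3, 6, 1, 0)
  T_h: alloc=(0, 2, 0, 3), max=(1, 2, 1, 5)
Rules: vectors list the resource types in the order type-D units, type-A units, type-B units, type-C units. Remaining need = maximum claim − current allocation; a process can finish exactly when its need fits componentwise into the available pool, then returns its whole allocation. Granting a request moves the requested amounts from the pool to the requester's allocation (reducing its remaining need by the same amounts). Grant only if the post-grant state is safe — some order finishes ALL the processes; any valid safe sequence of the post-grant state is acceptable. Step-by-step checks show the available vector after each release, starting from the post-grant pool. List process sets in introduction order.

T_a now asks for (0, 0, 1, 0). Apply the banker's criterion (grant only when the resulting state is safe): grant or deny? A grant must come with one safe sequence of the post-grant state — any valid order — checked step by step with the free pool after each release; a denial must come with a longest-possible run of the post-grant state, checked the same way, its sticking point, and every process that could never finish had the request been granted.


DENY: after the grant no complete ordering would exist.
Key observation: after T_i, T_h the pool peaks at (2, 5, 1, 5), and each blocked process is short somewhere: T_e on type-A units; T_b on type-B units; T_a on type-D units.
On the post-grant state, T_i, T_h is a maximal run — nothing extends it. Check, step by step:
  pool = (1, 0, 0, 2)
  run T_i (needs (1, 0, 0, 2), free (1, 0, 0, 2)); after release of (1, 3, 1, 0) the pool is (2, 3, 1, 2)
  run T_h (needs (1, 0, 1, 2), free (2, 3, 1, 2)); after release of (0, 2, 0, 3) the pool is (2, 5, 1, 5)
  blocked: T_e wants (0, 7, 0, 3), pool (2, 5, 1, 5) — not enough type-A units
  blocked: T_b wants (1, 5, 2, 0), pool (2, 5, 1, 5) — not enough type-B units
  blocked: T_a wants (3, 4, 0, 0), pool (2, 5, 1, 5) — not enough type-D units
Processes that could never finish after the grant: T_e, T_b and T_a.


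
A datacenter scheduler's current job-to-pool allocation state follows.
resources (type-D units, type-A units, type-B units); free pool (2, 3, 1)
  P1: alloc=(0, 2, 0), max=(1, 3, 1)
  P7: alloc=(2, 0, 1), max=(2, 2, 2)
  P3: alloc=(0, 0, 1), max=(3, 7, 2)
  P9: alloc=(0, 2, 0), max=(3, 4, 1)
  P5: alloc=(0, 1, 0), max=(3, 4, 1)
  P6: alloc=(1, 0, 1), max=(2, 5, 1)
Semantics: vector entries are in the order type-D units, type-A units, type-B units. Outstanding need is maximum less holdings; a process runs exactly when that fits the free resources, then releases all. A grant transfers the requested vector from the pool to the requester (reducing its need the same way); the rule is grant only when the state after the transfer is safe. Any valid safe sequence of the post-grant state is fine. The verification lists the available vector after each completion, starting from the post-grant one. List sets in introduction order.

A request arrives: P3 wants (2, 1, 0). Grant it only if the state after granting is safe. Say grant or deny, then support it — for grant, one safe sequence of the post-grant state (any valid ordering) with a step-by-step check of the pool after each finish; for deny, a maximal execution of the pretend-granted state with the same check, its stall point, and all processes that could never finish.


DENY: after the grant no complete ordering would exist.
Key observation: after P7, P1 the pool peaks at (2, 4, 2), and each blocked process is short somewhere: P3 on type-A units; P9 on type-D units; P5 on type-D units; P6 on type-A units.
On the post-grant state, P7, P1 is a maximal run — nothing extends it. Walking it through:
  pool = (0, 2, 1)
  run P7 (needs (0, 2, 1), free (0, 2, 1)); after release of (2, 0, 1) the pool is (2, 2, 2)
  run P1 (needs (1, 1, 1), free (2, 2, 2)); after release of (0, 2, 0) the pool is (2, 4, 2)
  P3 still needs (1, 6, 1) but only (2, 4, 2) is free — short on type-A units
  P9 still needs (3, 2, 1) but only (2, 4, 2) is free — short on type-D units
  P5 still needs (3, 3, 1) but only (2, 4, 2) is free — short on type-D units
  P6 still needs (1, 5, 0) but only (2, 4, 2) is free — short on type-A units
Post-grant, the permanently blocked set is P3, P9, P5 and P6.


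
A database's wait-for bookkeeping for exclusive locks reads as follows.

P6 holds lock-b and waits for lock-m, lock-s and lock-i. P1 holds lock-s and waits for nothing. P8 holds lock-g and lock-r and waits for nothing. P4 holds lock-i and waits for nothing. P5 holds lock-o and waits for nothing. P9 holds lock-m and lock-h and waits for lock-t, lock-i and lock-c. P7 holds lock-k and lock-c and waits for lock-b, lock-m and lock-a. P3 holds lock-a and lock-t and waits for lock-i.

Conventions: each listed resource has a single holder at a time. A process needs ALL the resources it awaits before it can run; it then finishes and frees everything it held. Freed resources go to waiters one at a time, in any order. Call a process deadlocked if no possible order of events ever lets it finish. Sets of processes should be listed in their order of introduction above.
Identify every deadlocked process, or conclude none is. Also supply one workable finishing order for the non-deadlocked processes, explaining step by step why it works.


The deadlocked set is P6, P9 and P7.
Key observation: nobody on the ring P6 -> P9 -> P7 -> P6 can start until another member finishes, which never happens; no other process is dragged down with it.
One completion order for the rest: P8, P4, P1, P3, P5.
Step-by-step check:
  P8 waits on nothing -> runs at once and releases lock-g and lock-r
  P4 waits on nothing -> runs at once and releases lock-i
  P1 waits on nothing -> runs at once and releases lock-s
  P3: everything it awaited (lock-i) is free; runs, freeing lock-a and lock-t
  P5 waits on nothing -> runs at once and releases lock-o


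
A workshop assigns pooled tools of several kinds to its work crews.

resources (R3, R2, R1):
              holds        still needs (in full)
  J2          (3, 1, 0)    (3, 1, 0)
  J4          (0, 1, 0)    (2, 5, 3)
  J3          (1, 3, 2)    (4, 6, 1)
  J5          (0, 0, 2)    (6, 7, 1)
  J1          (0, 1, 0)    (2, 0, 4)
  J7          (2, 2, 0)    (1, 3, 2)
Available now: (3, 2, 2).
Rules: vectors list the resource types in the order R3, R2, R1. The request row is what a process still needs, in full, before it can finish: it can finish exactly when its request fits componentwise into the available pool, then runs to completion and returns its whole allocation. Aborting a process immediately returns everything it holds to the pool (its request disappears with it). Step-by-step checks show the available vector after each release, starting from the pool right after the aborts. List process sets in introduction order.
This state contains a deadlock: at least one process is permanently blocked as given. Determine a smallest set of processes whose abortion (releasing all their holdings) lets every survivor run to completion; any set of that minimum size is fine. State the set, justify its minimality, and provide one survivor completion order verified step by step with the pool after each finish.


The answer: abort J3.
Key observation: the deadlocked J4 becomes finishable only because J3 released (1, 3, 2); it completes at step 2 below.
Why nothing smaller works: aborting no one leaves the state deadlocked as given.
One survivor order: J2, J4, J7, J5, J1. Check, step by step (post-abort pool first):
  pool = (4, 5, 4)
  run J2 (needs (3, 1, 0), free (4, 5, 4)); after release of (3, 1, 0) the pool is (7, 6, 4)
  run J4 (needs (2, 5, 3), free (7, 6, 4)); after release of (0, 1, 0) the pool is (7, 7, 4)
  run J7 (needs (1, 3, 2), free (7, 7, 4)); after release of (2, 2, 0) the pool is (9, 9, 4)
  run J5 (needs (6, 7, 1), free (9, 9, 4)); after release of (0, 0, 2) the pool is (9, 9, 6)
  run J1 (needs (2, 0, 4), free (9, 9, 6)); after release of (0, 1, 0) the pool is (9, 10, 6)


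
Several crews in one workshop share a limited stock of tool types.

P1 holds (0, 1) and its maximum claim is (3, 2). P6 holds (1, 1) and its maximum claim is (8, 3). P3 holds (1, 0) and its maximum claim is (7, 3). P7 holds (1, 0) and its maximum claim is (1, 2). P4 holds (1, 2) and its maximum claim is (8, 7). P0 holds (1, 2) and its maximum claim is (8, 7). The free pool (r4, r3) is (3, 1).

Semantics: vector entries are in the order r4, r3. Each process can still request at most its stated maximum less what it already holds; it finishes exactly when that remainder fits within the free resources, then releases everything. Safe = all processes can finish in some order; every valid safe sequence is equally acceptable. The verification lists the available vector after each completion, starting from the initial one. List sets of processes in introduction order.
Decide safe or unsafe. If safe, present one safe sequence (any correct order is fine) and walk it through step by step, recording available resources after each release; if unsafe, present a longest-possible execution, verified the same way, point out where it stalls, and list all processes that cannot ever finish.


UNSAFE.
Key observation: the pool after P1, P7 is (4, 2); every surviving request exceeds it in r4, so progress ends there.
Going as far as possible: P1, P7; after that, nothing fits. Walking it through:
  pool = (3, 1)
  run P1 (needs (3, 1), free (3, 1)); after release of (0, 1) the pool is (3, 2)
  run P7 (needs (0, 2), free (3, 2)); after release of (1, 0) the pool is (4, 2)
  blocked: P6 wants (7, 2), pool (4, 2) — not enough r4
  blocked: P3 wants (6, 3), pool (4, 2) — not enough r4 and r3
  blocked: P4 wants (7, 5), pool (4, 2) — not enough r4 and r3
  blocked: P0 wants (7, 5), pool (4, 2) — not enough r4 and r3
Never able to finish: P6, P3, P4 and P0.


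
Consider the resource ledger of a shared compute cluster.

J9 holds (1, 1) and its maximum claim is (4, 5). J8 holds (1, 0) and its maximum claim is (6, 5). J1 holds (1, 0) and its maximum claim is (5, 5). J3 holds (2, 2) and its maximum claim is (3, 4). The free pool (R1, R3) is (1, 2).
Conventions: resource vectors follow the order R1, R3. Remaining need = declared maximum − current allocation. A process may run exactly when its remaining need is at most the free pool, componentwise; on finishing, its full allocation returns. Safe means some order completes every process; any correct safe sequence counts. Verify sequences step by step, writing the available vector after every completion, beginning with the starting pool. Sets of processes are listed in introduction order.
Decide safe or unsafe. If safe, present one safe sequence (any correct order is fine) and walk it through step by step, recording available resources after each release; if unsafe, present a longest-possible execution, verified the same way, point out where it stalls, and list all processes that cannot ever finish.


SAFE. One safe sequence: J3, J9, J1, J8.
Key observation: J3 marks the first exact bind of the order: its need (1, 2) fits the free (1, 2) with zero slack on a requested resource.
Verifying each step:
  pool = (1, 2)
  J3: need (1, 2) fits (1, 2); releases (2, 2), pool now (3, 4)
  J9: need (3, 4) fits (3, 4); releases (1, 1), pool now (4, 5)
  J1: need (4, 5) fits (4, 5); releases (1, 0), pool now (5, 5)
  J8: need (5, 5) fits (5, 5); releases (1, 0), pool now (6, 5)


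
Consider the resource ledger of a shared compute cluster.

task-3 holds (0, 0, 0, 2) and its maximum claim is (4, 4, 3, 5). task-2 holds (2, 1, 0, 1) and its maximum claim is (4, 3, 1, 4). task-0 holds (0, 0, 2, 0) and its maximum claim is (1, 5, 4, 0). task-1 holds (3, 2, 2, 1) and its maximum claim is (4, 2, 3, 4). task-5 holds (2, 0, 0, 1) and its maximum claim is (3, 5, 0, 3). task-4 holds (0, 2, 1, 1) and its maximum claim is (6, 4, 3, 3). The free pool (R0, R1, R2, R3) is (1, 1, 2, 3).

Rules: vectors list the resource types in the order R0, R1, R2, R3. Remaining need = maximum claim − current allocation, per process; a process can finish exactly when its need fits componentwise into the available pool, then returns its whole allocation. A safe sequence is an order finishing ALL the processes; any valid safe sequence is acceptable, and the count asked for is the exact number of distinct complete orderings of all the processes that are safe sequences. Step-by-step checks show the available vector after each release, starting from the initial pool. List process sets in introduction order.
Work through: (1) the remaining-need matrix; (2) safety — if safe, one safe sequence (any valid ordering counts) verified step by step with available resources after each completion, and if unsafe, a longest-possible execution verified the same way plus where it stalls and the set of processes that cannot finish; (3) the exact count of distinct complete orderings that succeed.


(1) Outstanding need per process (order R0, R1, R2, R3):
  task-3: (4, 4, 3, 3)
  task-2: (2, 2, 1, 3)
  task-0: (1, 5, 2, 0)
  task-1: (1, 0, 1, 3)
  task-5: (1, 5, 0, 2)
  task-4: (6, 2, 2, 2)
(2) SAFE. One safe sequence: task-1, task-2, task-4, task-5, task-0, task-3.
Key observation: the order's first zero-slack moment is task-1 ((1, 0, 1, 3) needed, (1, 1, 2, 3) free — a requested resource with nothing to spare).
Check, step by step:
  pool = (1, 1, 2, 3)
  run task-1 (needs (1, 0, 1, 3), free (1, 1, 2, 3)); after release of (3, 2, 2, 1) the pool is (4, 3, 4, 4)
  run task-2 (needs (2, 2, 1, 3), free (4, 3, 4, 4)); after release of (2, 1, 0, 1) the pool is (6, 4, 4, 5)
  run task-4 (needs (6, 2, 2, 2), free (6, 4, 4, 5)); after release of (0, 2, 1, 1) the pool is (6, 6, 5, 6)
  run task-5 (needs (1, 5, 0, 2), free (6, 6, 5, 6)); after release of (2, 0, 0, 1) the pool is (8, 6, 5, 7)
  run task-0 (needs (1, 5, 2, 0), free (8, 6, 5, 7)); after release of (0, 0, 2, 0) the pool is (8, 6, 7, 7)
  run task-3 (needs (4, 4, 3, 3), free (8, 6, 7, 7)); after release of (0, 0, 0, 2) the pool is (8, 6, 7, 9)
(3) The exact count: 8 of the possible complete orderings are safe sequences.


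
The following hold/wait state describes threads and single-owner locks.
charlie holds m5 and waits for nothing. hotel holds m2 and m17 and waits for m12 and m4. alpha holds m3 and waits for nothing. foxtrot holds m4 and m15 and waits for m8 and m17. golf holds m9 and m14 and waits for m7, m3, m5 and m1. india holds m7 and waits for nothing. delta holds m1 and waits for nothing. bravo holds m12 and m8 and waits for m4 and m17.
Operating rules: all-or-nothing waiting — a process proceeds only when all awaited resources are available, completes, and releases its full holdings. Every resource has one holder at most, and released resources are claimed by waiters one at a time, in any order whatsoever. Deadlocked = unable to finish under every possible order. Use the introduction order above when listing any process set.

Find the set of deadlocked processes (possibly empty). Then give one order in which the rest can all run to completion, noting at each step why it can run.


Deadlocked: hotel, foxtrot and bravo.
Key observation: the knot is the closed ring of waits hotel -> foxtrot -> hotel; bravo is caught in further circular waits.
One completion order for the rest: alpha, delta, india, charlie, golf.
Walking it through:
  run alpha (it waits on nothing); releases m3
  run delta (it waits on nothing); releases m1
  run india (it waits on nothing); releases m7
  run charlie (it waits on nothing); releases m5
  golf waits on m7, m3, m5 and m1 — all released -> runs and releases m9 and m14


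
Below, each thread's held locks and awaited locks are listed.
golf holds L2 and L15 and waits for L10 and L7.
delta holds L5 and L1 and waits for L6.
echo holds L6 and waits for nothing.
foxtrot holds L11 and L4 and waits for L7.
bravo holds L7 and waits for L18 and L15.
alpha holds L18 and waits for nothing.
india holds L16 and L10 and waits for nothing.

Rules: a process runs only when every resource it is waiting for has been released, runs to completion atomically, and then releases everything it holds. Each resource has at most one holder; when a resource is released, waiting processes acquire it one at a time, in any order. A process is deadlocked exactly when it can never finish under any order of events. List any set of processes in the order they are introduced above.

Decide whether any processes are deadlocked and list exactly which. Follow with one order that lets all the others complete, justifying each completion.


Deadlocked set: golf, foxtrot and bravo.
Key observation: the wait chain closes on itself along golf -> bravo -> golf; foxtrot waits into the deadlock from upstream.
One completion order for the rest: echo, india, delta, alpha.
Step-by-step check:
  echo: no waits; runs immediately, freeing L6
  india: no waits; runs immediately, freeing L16 and L10
  delta waits on L6 — all released -> runs and releases L5 and L1
  alpha: no waits; runs immediately, freeing L18


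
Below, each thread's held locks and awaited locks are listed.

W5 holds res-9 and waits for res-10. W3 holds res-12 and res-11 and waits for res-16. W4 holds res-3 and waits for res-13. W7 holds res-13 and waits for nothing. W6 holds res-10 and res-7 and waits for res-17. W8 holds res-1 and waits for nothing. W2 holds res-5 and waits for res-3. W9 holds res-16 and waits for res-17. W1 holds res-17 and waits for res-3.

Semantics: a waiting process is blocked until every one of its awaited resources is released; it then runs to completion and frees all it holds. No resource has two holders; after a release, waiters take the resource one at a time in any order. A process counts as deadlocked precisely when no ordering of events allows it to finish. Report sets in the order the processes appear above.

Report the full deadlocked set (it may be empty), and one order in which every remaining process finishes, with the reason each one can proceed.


Nothing here is deadlocked.
Key observation: the wait relation is loop-free; peeling off processes with no waits unwinds the whole state.
A valid finishing order for the others: W7, W8, W4, W1, W9, W3, W2, W6, W5.
Check, step by step:
  W7 waits on nothing -> runs at once and releases res-13
  W8 waits on nothing -> runs at once and releases res-1
  W4 waits on res-13 — all released -> runs and releases res-3
  W1 waits on res-3 — all released -> runs and releases res-17
  W9 waits on res-17 — all released -> runs and releases res-16
  W3 waits on res-16 — all released -> runs and releases res-12 and res-11
  W2 waits on res-3 — all released -> runs and releases res-5
  W6 waits on res-17 — all released -> runs and releases res-10 and res-7
  W5 waits on res-10 — all released -> runs and releases res-9


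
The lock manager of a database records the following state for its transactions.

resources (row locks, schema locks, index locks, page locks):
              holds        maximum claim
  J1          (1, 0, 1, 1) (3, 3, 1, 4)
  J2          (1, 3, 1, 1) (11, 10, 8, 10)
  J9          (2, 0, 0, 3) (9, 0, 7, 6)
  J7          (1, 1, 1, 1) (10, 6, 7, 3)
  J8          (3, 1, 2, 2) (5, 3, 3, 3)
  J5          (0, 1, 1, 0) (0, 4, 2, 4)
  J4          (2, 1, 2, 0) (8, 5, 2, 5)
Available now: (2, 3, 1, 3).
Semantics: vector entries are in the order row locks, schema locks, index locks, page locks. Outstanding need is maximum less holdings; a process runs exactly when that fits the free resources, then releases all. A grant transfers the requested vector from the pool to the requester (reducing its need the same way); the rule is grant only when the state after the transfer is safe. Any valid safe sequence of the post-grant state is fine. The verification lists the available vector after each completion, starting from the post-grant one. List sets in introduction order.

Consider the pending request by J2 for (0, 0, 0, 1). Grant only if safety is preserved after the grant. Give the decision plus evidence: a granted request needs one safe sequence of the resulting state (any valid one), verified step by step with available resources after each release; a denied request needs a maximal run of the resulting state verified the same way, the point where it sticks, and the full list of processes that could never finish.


GRANT: granting preserves safety; a valid post-grant sequence is J8, J1, J4, J5, J9, J7, J2.
Key observation: granting shrinks the pool to (2, 3, 1, 2), yet J8 still fits and the chain goes through.
Check on the post-grant state, step by step:
  pool = (2, 3, 1, 2)
  J8: need (2, 2, 1, 1) fits (2, 3, 1, 2); releases (3, 1, 2, 2), pool now (5, 4, 3, 4)
  J1: need (2, 3, 0, 3) fits (5, 4, 3, 4); releases (1, 0, 1, 1), pool now (6, 4, 4, 5)
  J4: need (6, 4, 0, 5) fits (6, 4, 4, 5); releases (2, 1, 2, 0), pool now (8, 5, 6, 5)
  J5: need (0, 3, 1, 4) fits (8, 5, 6, 5); releases (0, 1, 1, 0), pool now (8, 6, 7, 5)
  J9: need (7, 0, 7, 3) fits (8, 6, 7, 5); releases (2, 0, 0, 3), pool now (10, 6, 7, 8)
  J7: need (9, 5, 6, 2) fits (10, 6, 7, 8); releases (1, 1, 1, 1), pool now (11, 7, 8, 9)
  J2: need (10, 7, 7, 8) fits (11, 7, 8, 9); releases (1, 3, 1, 2), pool now (12, 10, 9, 11)


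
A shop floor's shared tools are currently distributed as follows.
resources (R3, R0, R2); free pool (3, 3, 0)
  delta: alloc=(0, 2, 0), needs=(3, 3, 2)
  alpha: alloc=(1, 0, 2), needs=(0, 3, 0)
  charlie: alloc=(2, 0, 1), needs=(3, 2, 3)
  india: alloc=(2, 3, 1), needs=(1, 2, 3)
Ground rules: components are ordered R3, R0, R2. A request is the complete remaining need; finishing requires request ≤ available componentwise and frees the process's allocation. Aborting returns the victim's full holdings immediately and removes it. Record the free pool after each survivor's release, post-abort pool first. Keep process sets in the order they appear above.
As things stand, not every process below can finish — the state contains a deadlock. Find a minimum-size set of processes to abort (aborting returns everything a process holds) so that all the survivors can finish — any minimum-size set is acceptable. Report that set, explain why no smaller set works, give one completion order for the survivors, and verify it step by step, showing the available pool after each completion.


Abort charlie.
Key observation: aborting charlie returns (2, 0, 1), and india — hopeless before — runs at step 2 with the returned capacity in the pool.
No smaller set exists: with zero aborts the deadlock remains.
One survivor order: alpha, india, delta. Walking it through (post-abort pool first):
  pool = (5, 3, 1)
  run alpha (needs (0, 3, 0), free (5, 3, 1)); after release of (1, 0, 2) the pool is (6, 3, 3)
  run india (needs (1, 2, 3), free (6, 3, 3)); after release of (2, 3, 1) the pool is (8, 6, 4)
  run delta (needs (3, 3, 2), free (8, 6, 4)); after release of (0, 2, 0) the pool is (8, 8, 4)
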